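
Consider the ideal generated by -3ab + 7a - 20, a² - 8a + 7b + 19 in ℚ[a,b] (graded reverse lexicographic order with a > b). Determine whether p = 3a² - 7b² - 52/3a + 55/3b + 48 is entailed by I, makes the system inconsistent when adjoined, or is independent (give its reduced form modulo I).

3a² - 7b² - 52/3a + 55/3b + 48 lies in I (it reduces to 0).

First compute the reduced Gröbner basis of I by Buchberger's algorithm.
f_1 = -3ab + 7a - 20, LT = ab.
f_2 = a² - 8a + 7b + 19, LT = a².

S(f_1,f_2): lcm = a²b. S = -7/3a² + 8ab - 7b² + 20/3a - 19b.
  leading term a²: subtract (-7/3)·f_2 from -7/3a² + 8ab - 7b² + 20/3a - 19b → 8ab - 7b² - 12a - 8/3b + 133/3
  leading term ab: subtract (-8/3)·f_1 from 8ab - 7b² - 12a - 8/3b + 133/3 → -7b² + 20/3a - 8/3b - 9
  leading term b²: no divisor's leading term divides it; move -7b² to the remainder.
  leading term a: no divisor's leading term divides it; move 20/3a to the remainder.
  leading term b: no divisor's leading term divides it; move -8/3b to the remainder.
  leading term 1: no divisor's leading term divides it; move -9 to the remainder.
  remainder -7b² + 20/3a - 8/3b - 9 ≠ 0; add h_3 = -7b² + 20/3a - 8/3b - 9 to the basis.

The other S-polynomials (S(f_1,h_3), S(f_2,h_3)) all reduce to 0 modulo the current basis, so we have a Gröbner basis.
Inter-reduce: drop elements whose leading term is divisible by another's, tail-reduce, and make monic.
Reduced Gröbner basis: {a² - 8a + 7b + 19, ab - 7/3a + 20/3, b² - 20/21a + 8/21b + 9/7}.
Label its elements g_1 = a² - 8a + 7b + 19, g_2 = ab - 7/3a + 20/3, g_3 = b² - 20/21a + 8/21b + 9/7.

Reduce p = 3a² - 7b² - 52/3a + 55/3b + 48 modulo G:
  leading term a²: subtract (3)·g_1 from 3a² - 7b² - 52/3a + 55/3b + 48 → -7b² + 20/3a - 8/3b - 9
  leading term b²: subtract (-7)·g_3 from -7b² + 20/3a - 8/3b - 9 → 0
  normal form = 0.
Since the normal form is 0, p ∈ I.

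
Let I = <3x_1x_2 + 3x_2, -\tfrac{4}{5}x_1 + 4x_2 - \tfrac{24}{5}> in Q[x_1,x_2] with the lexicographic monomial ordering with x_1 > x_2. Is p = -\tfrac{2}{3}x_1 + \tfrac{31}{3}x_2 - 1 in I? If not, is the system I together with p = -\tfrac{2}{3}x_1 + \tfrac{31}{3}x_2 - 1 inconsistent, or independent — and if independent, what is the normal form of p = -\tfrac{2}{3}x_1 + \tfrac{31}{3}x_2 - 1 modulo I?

First compute the reduced Gröbner basis of I by Buchberger's algorithm.
f_1 = 3x_1x_2 + 3x_2, LT = x_1x_2.
f_2 = -\tfrac{4}{5}x_1 + 4x_2 - \tfrac{24}{5}, LT = x_1.

S(f_1,f_2): lcm = x_1x_2. S = 5x_2^{2} - 5x_2.
  leading term x_2^{2}: no divisor's leading term divides it; move 5x_2^{2} to the remainder.
  leading term x_2: no divisor's leading term divides it; move -5x_2 to the remainder.
  remainder 5x_2^{2} - 5x_2 ≠ 0; add h_3 = 5x_2^{2} - 5x_2 to the basis.

S(f_1,h_3): lcm = x_1x_2^{2}. S = x_1x_2 + x_2^{2}.
  leading term x_1x_2: subtract (\tfrac{1}{3})·f_1 from x_1x_2 + x_2^{2} → x_2^{2} - x_2
  leading term x_2^{2}: subtract (\tfrac{1}{5})·h_3 from x_2^{2} - x_2 → 0
  remainder 0.

S(f_2,h_3): leading monomials are coprime, so the S-polynomial reduces to 0 (Buchberger's first criterion).
Every S-polynomial of the final basis reduces to 0, so we have a Gröbner basis.
Inter-reduce: drop elements whose leading term is divisible by another's, tail-reduce, and make monic.
Reduced Gröbner basis: {x_1 - 5x_2 + 6, x_2^{2} - x_2}.
Label its elements g_1 = x_1 - 5x_2 + 6, g_2 = x_2^{2} - x_2.

Reduce p = -\tfrac{2}{3}x_1 + \tfrac{31}{3}x_2 - 1 modulo G:
  leading term x_1: subtract (-\tfrac{2}{3})·g_1 from -\tfrac{2}{3}x_1 + \tfrac{31}{3}x_2 - 1 → 7x_2 + 3
  leading term x_2: no divisor's leading term divides it; move 7x_2 to the remainder.
  leading term 1: no divisor's leading term divides it; move 3 to the remainder.
  normal form = 7x_2 + 3.
The normal form is nonzero, so p ∉ I. Since p minus its normal form lies in I, I + (p) = I + (r) where r = 7x_2 + 3; decide whether this ideal is the whole ring.
Run Buchberger on G together with r (pairs among the g_i already reduce to 0 since G is a Gröbner basis):
g_1 = x_1 - 5x_2 + 6, LT = x_1.
g_2 = x_2^{2} - x_2, LT = x_2^{2}.
r = 7x_2 + 3, LT = x_2.

S(g_1,g_2): leading monomials are coprime, so the S-polynomial reduces to 0 (Buchberger's first criterion).
S(g_1,r): leading monomials are coprime, so the S-polynomial reduces to 0 (Buchberger's first criterion).
S(g_2,r): lcm = x_2^{2}. S = -\tfrac{10}{7}x_2.
  leading term x_2: subtract (-\tfrac{10}{49})·r from -\tfrac{10}{7}x_2 → \tfrac{30}{49}
  leading term 1: no divisor's leading term divides it; move \tfrac{30}{49} to the remainder.
  remainder \tfrac{30}{49} ≠ 0; add m_4 = \tfrac{30}{49} to the basis.

S(g_1,m_4): leading monomials are coprime, so the S-polynomial reduces to 0 (Buchberger's first criterion).
S(g_2,m_4): leading monomials are coprime, so the S-polynomial reduces to 0 (Buchberger's first criterion).
S(r,m_4): leading monomials are coprime, so the S-polynomial reduces to 0 (Buchberger's first criterion).
Every S-polynomial of the final basis reduces to 0, so we have a Gröbner basis.
Inter-reduce: drop elements whose leading term is divisible by another's, tail-reduce, and make monic.
Reduced Gröbner basis: {1}.
The reduced Gröbner basis of I + (p) is {1}: the ideal is the whole ring, so the enlarged system has no common solution — adjoining p is inconsistent.

Adjoining -\tfrac{2}{3}x_1 + \tfrac{31}{3}x_2 - 1 makes the ideal the whole ring: the system is inconsistent.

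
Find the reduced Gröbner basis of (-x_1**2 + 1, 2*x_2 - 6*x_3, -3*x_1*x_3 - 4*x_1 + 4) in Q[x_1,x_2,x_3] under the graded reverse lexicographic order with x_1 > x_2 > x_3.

G = {x_3**2 + 8/3*x_3, x_1 - 3/4*x_3 - 1, x_2 - 3*x_3}

f_1 = -x_1**2 + 1, LT = x_1**2.
f_2 = 2*x_2 - 6*x_3, LT = x_2.
f_3 = -3*x_1*x_3 - 4*x_1 + 4, LT = x_1*x_3.

S(f_1,f_3): lcm = x_1**2*x_3. S = -4/3*x_1**2 + 4/3*x_1 - x_3.
  leading term x_1**2: subtract (4/3)·f_1 from -4/3*x_1**2 + 4/3*x_1 - x_3 → 4/3*x_1 - x_3 - 4/3
  leading term x_1: no divisor's leading term divides it; move 4/3*x_1 to the remainder.
  leading term x_3: no divisor's leading term divides it; move -x_3 to the remainder.
  leading term 1: no divisor's leading term divides it; move -4/3 to the remainder.
  remainder 4/3*x_1 - x_3 - 4/3 ≠ 0; add g_4 = 4/3*x_1 - x_3 - 4/3 to the basis.

S(f_3,g_4): lcm = x_1*x_3. S = 3/4*x_3**2 + 4/3*x_1 + x_3 - 4/3.
  leading term x_3**2: no divisor's leading term divides it; move 3/4*x_3**2 to the remainder.
  leading term x_1: subtract (1)·g_4 from 4/3*x_1 + x_3 - 4/3 → 2*x_3
  leading term x_3: no divisor's leading term divides it; move 2*x_3 to the remainder.
  remainder 3/4*x_3**2 + 2*x_3 ≠ 0; add g_5 = 3/4*x_3**2 + 2*x_3 to the basis.

The other S-polynomials (S(f_1,f_2), S(f_2,f_3), S(f_1,g_4), S(f_2,g_4), S(f_1,g_5), S(f_2,g_5), S(f_3,g_5), S(g_4,g_5)) all reduce to 0 modulo the current basis, so we have a Gröbner basis.
Inter-reduce: drop elements whose leading term is divisible by another's, tail-reduce, and make monic.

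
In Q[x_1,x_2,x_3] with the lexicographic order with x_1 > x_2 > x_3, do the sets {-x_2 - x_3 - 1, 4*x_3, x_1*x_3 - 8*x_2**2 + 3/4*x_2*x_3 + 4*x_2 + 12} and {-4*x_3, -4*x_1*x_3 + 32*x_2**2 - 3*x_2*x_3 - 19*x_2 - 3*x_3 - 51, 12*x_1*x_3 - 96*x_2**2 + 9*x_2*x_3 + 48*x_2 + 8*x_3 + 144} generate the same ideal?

Yes, the ideals are equal.

Two ideals are equal iff their reduced Gröbner bases coincide (the reduced basis is unique for a fixed ordering).
Buchberger on the first generating set:
f_1 = -x_2 - x_3 - 1, LT = x_2.
f_2 = 4*x_3, LT = x_3.
f_3 = x_1*x_3 - 8*x_2**2 + 3/4*x_2*x_3 + 4*x_2 + 12, LT = x_1*x_3.

The S-polynomials (S(f_1,f_2), S(f_1,f_3), S(f_2,f_3)) all reduce to 0 modulo the current basis, so we have a Gröbner basis.
Inter-reduce: drop elements whose leading term is divisible by another's, tail-reduce, and make monic.
Reduced Gröbner basis: {x_2 + 1, x_3}.

Buchberger on the second generating set:
h_1 = -4*x_3, LT = x_3.
h_2 = -4*x_1*x_3 + 32*x_2**2 - 3*x_2*x_3 - 19*x_2 - 3*x_3 - 51, LT = x_1*x_3.
h_3 = 12*x_1*x_3 - 96*x_2**2 + 9*x_2*x_3 + 48*x_2 + 8*x_3 + 144, LT = x_1*x_3.

S(h_1,h_2): lcm = x_1*x_3. S = 8*x_2**2 - 3/4*x_2*x_3 - 19/4*x_2 - 3/4*x_3 - 51/4.
  leading term x_2**2: no divisor's leading term divides it; move 8*x_2**2 to the remainder.
  leading term x_2*x_3: subtract (3/16*x_2)·h_1 from -3/4*x_2*x_3 - 19/4*x_2 - 3/4*x_3 - 51/4 → -19/4*x_2 - 3/4*x_3 - 51/4
  leading term x_2: no divisor's leading term divides it; move -19/4*x_2 to the remainder.
  leading term x_3: subtract (3/16)·h_1 from -3/4*x_3 - 51/4 → -51/4
  leading term 1: no divisor's leading term divides it; move -51/4 to the remainder.
  remainder 8*x_2**2 - 19/4*x_2 - 51/4 ≠ 0; add k_4 = 8*x_2**2 - 19/4*x_2 - 51/4 to the basis.

S(h_1,h_3): lcm = x_1*x_3. S = 8*x_2**2 - 3/4*x_2*x_3 - 4*x_2 - 2/3*x_3 - 12.
  leading term x_2**2: subtract (1)·k_4 from 8*x_2**2 - 3/4*x_2*x_3 - 4*x_2 - 2/3*x_3 - 12 → -3/4*x_2*x_3 + 3/4*x_2 - 2/3*x_3 + 3/4
  leading term x_2*x_3: subtract (3/16*x_2)·h_1 from -3/4*x_2*x_3 + 3/4*x_2 - 2/3*x_3 + 3/4 → 3/4*x_2 - 2/3*x_3 + 3/4
  leading term x_2: no divisor's leading term divides it; move 3/4*x_2 to the remainder.
  leading term x_3: subtract (1/6)·h_1 from -2/3*x_3 + 3/4 → 3/4
  leading term 1: no divisor's leading term divides it; move 3/4 to the remainder.
  remainder 3/4*x_2 + 3/4 ≠ 0; add k_5 = 3/4*x_2 + 3/4 to the basis.

The other S-polynomials (S(h_2,h_3), S(h_1,k_4), S(h_2,k_4), S(h_3,k_4), S(h_1,k_5), S(h_2,k_5), S(h_3,k_5), S(k_4,k_5)) all reduce to 0 modulo the current basis, so we have a Gröbner basis.
Inter-reduce: drop elements whose leading term is divisible by another's, tail-reduce, and make monic.
Reduced Gröbner basis: {x_2 + 1, x_3}.

The two bases agree; hence the ideals are identical.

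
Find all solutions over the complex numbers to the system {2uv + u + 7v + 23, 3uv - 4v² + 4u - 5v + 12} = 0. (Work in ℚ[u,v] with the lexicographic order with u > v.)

{(3, -2), (-37/20 - 3*sqrt(919)*I/20, -19/16 - sqrt(919)*I/16), (-37/20 + 3*sqrt(919)*I/20, -19/16 + sqrt(919)*I/16)}

Compute a lex Gröbner basis by Buchberger's algorithm.
f_1 = 2uv + u + 7v + 23, LT = uv.
f_2 = 3uv + 4u - 4v² - 5v + 12, LT = uv.

S(f_1,f_2): lcm = uv. S = -⅚u + 4/3v² + 31/6v + 15/2.
  leading term u: no divisor's leading term divides it; move -⅚u to the remainder.
  leading term v²: no divisor's leading term divides it; move 4/3v² to the remainder.
  leading term v: no divisor's leading term divides it; move 31/6v to the remainder.
  leading term 1: no divisor's leading term divides it; move 15/2 to the remainder.
  remainder -⅚u + 4/3v² + 31/6v + 15/2 ≠ 0; add h_3 = -⅚u + 4/3v² + 31/6v + 15/2 to the basis.

S(f_1,h_3): lcm = uv. S = ½u + 8/5v³ + 31/5v² + 25/2v + 23/2.
  leading term u: subtract (-⅗)·h_3 from ½u + 8/5v³ + 31/5v² + 25/2v + 23/2 → 8/5v³ + 7v² + 78/5v + 16
  leading term v³: no divisor's leading term divides it; move 8/5v³ to the remainder.
  leading term v²: no divisor's leading term divides it; move 7v² to the remainder.
  leading term v: no divisor's leading term divides it; move 78/5v to the remainder.
  leading term 1: no divisor's leading term divides it; move 16 to the remainder.
  remainder 8/5v³ + 7v² + 78/5v + 16 ≠ 0; add h_4 = 8/5v³ + 7v² + 78/5v + 16 to the basis.

The other S-polynomials (S(f_2,h_3), S(f_1,h_4), S(f_2,h_4), S(h_3,h_4)) all reduce to 0 modulo the current basis, so we have a Gröbner basis.
Inter-reduce: drop elements whose leading term is divisible by another's, tail-reduce, and make monic.
Reduced Gröbner basis: {u - 8/5v² - 31/5v - 9, v³ + 35/8v² + 39/4v + 10}.

Elimination: the polynomial v³ + 35/8v² + 39/4v + 10 lies in the elimination ideal for v, so v ∈ {-2, -19/16 - sqrt(919)*I/16, -19/16 + sqrt(919)*I/16}. For each such v, the remaining basis elements (now univariate) give the rest of the solution.
  v = -2: the earlier basis element becomes u - 3 = 0, giving u = 3 — point (3, -2).
  v = -19/16 - sqrt(919)*I/16: the earlier basis element becomes u + 37/20 + 3*sqrt(919)*I/20 = 0, giving u = -37/20 - 3*sqrt(919)*I/20 — point (-37/20 - 3*sqrt(919)*I/20, -19/16 - sqrt(919)*I/16).
  v = -19/16 + sqrt(919)*I/16: the earlier basis element becomes u + 37/20 - 3*sqrt(919)*I/20 = 0, giving u = -37/20 + 3*sqrt(919)*I/20 — point (-37/20 + 3*sqrt(919)*I/20, -19/16 + sqrt(919)*I/16).
This is the nonlinear analogue of row-reducing a linear system.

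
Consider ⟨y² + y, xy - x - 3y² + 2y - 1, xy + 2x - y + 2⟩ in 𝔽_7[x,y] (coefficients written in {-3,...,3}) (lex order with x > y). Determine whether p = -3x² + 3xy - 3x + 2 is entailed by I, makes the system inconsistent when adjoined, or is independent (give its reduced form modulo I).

First compute the reduced Gröbner basis of I by Buchberger's algorithm.
f_1 = y² + y, LT = y².
f_2 = xy - x - 3y² + 2y - 1, LT = xy.
f_3 = xy + 2x - y + 2, LT = xy.

S(f_1,f_2): lcm = xy². S = 2xy + 3y³ - 2y² + y.
  leading term xy: subtract (2)·f_2 from 2xy + 3y³ - 2y² + y → 2x + 3y³ - 3y² - 3y + 2
  leading term x: no divisor's leading term divides it; move 2x to the remainder.
  leading term y³: subtract (3y)·f_1 from 3y³ - 3y² - 3y + 2 → y² - 3y + 2
  leading term y²: subtract (1)·f_1 from y² - 3y + 2 → 3y + 2
  leading term y: no divisor's leading term divides it; move 3y to the remainder.
  leading term 1: no divisor's leading term divides it; move 2 to the remainder.
  remainder 2x + 3y + 2 ≠ 0; add h_4 = 2x + 3y + 2 to the basis.

The other S-polynomials (S(f_1,f_3), S(f_2,f_3), S(f_1,h_4), S(f_2,h_4), S(f_3,h_4)) all reduce to 0 modulo the current basis, so we have a Gröbner basis.
Inter-reduce: drop elements whose leading term is divisible by another's, tail-reduce, and make monic.
Reduced Gröbner basis: {x - 2y + 1, y² + y}.
Label its elements g_1 = x - 2y + 1, g_2 = y² + y.

Reduce p = -3x² + 3xy - 3x + 2 modulo G:
  leading term x²: subtract (-3x)·g_1 from -3x² + 3xy - 3x + 2 → -3xy + 2
  leading term xy: subtract (-3y)·g_1 from -3xy + 2 → y² + 3y + 2
  leading term y²: subtract (1)·g_2 from y² + 3y + 2 → 2y + 2
  leading term y: no divisor's leading term divides it; move 2y to the remainder.
  leading term 1: no divisor's leading term divides it; move 2 to the remainder.
  normal form = 2y + 2.
The normal form is nonzero, so p ∉ I. Since p minus its normal form lies in I, I + (p) = I + (r) where r = 2y + 2; decide whether this ideal is the whole ring.
Run Buchberger on G together with r (pairs among the g_i already reduce to 0 since G is a Gröbner basis):
g_1 = x - 2y + 1, LT = x.
g_2 = y² + y, LT = y².
r = 2y + 2, LT = y.

The S-polynomials (S(g_1,g_2), S(g_1,r), S(g_2,r)) all reduce to 0 modulo the current basis, so we have a Gröbner basis.
Inter-reduce: drop elements whose leading term is divisible by another's, tail-reduce, and make monic.
Reduced Gröbner basis: {x + 3, y + 1}.
The reduced Gröbner basis of I + (p) is {x + 3, y + 1} ≠ {1}, a proper ideal, so the enlarged system stays consistent: p is independent of I, with normal form 2y + 2.

The remainder on division by a Gröbner basis is unique — it is the normal form.

-3x² + 3xy - 3x + 2 is independent of I; its normal form modulo I is 2y + 2.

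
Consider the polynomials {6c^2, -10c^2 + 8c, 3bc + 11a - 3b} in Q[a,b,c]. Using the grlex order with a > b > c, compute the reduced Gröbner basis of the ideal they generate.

f_1 = 6c^2, LT = c^2.
f_2 = -10c^2 + 8c, LT = c^2.
f_3 = 3bc + 11a - 3b, LT = bc.

S(f_1,f_2): lcm = c^2. S = 4/5c.
  reduce S modulo (f_1, f_2, f_3):
  remainder 4/5c ≠ 0; add g_4 = 4/5c to the basis.

S(f_1,f_3): lcm = bc^2. S = -11/3ac + bc.
  reduce S modulo (f_1, f_2, f_3, g_4):
  remainder -11/3a + b ≠ 0; add g_5 = -11/3a + b to the basis.

The other S-polynomials (S(f_2,f_3), S(f_1,g_4), S(f_2,g_4), S(f_3,g_4), S(f_1,g_5), S(f_2,g_5), S(f_3,g_5), S(g_4,g_5)) all reduce to 0 modulo the current basis, so we have a Gröbner basis.
Inter-reduce: drop elements whose leading term is divisible by another's, tail-reduce, and make monic.

G = {a - 3/11b, c}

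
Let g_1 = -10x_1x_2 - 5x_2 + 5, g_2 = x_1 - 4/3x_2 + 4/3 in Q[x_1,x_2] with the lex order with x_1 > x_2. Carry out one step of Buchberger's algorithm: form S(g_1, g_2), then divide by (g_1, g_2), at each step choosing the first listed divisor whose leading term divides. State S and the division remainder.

lcm(LM(g_1), LM(g_2)) = x_1x_2.
S = (lcm/LT(g_1))·g_1 − (lcm/LT(g_2))·g_2 = 4/3x_2^2 - 5/6x_2 - 1/2.
Reduce S modulo (g_1, g_2) in that order:
  leading term x_2^2: no divisor's leading term divides it; move 4/3x_2^2 to the remainder.
  leading term x_2: no divisor's leading term divides it; move -5/6x_2 to the remainder.
  leading term 1: no divisor's leading term divides it; move -1/2 to the remainder.
The remainder 4/3x_2^2 - 5/6x_2 - 1/2 is nonzero, so it would be added as the next basis element.
An S-polynomial is built so that the two leading terms cancel; whether anything survives reduction is exactly the Gröbner-basis criterion.

S(g_1, g_2) = 4/3x_2^2 - 5/6x_2 - 1/2; remainder on division = 4/3x_2^2 - 5/6x_2 - 1/2.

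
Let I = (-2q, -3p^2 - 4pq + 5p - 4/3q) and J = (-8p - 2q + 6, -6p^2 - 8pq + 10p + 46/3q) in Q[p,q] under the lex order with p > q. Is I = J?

No, the ideals differ.

Since reduced Gröbner bases are canonical representatives of ideals under a given ordering, it suffices to compute and compare them.
Buchberger on the first generating set:
f_1 = -2q, LT = q.
f_2 = -3p^2 - 4pq + 5p - 4/3q, LT = p^2.

The S-polynomials (S(f_1,f_2)) all reduce to 0 modulo the current basis, so we have a Gröbner basis.
Inter-reduce: drop elements whose leading term is divisible by another's, tail-reduce, and make monic.
Reduced Gröbner basis: {p^2 - 5/3p, q}.

Buchberger on the second generating set:
h_1 = -8p - 2q + 6, LT = p.
h_2 = -6p^2 - 8pq + 10p + 46/3q, LT = p^2.

S(h_1,h_2): lcm = p^2. S = -13/12pq + 11/12p + 23/9q.
  leading term pq: subtract (13/96q)·h_1 from -13/12pq + 11/12p + 23/9q → 11/12p + 13/48q^2 + 251/144q
  leading term p: subtract (-11/96)·h_1 from 11/12p + 13/48q^2 + 251/144q → 13/48q^2 + 109/72q + 11/16
  leading term q^2: no divisor's leading term divides it; move 13/48q^2 to the remainder.
  leading term q: no divisor's leading term divides it; move 109/72q to the remainder.
  leading term 1: no divisor's leading term divides it; move 11/16 to the remainder.
  remainder 13/48q^2 + 109/72q + 11/16 ≠ 0; add k_3 = 13/48q^2 + 109/72q + 11/16 to the basis.

The other S-polynomials (S(h_1,k_3), S(h_2,k_3)) all reduce to 0 modulo the current basis, so we have a Gröbner basis.
Inter-reduce: drop elements whose leading term is divisible by another's, tail-reduce, and make monic.
Reduced Gröbner basis: {p + 1/4q - 3/4, q^2 + 218/39q + 33/13}.

The bases are distinct; the ideals are different.
The same test decides containment: I ⊆ J iff every generator of I reduces to 0 modulo a Gröbner basis of J.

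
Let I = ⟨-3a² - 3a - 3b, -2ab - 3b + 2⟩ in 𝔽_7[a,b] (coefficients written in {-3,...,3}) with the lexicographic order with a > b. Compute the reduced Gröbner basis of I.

f_1 = -3a² - 3a - 3b, LT = a².
f_2 = -2ab - 3b + 2, LT = ab.

S(f_1,f_2): lcm = a²b. S = 3ab + a + b².
  leading term ab: subtract (2)·f_2 from 3ab + a + b² → a + b² - b + 3
  leading term a: no divisor's leading term divides it; move a to the remainder.
  leading term b²: no divisor's leading term divides it; move b² to the remainder.
  leading term b: no divisor's leading term divides it; move -b to the remainder.
  leading term 1: no divisor's leading term divides it; move 3 to the remainder.
  remainder a + b² - b + 3 ≠ 0; add g_3 = a + b² - b + 3 to the basis.

S(f_1,g_3): lcm = a². S = -ab² + ab - 2a + b.
  leading term ab²: subtract (-3b)·f_2 from -ab² + ab - 2a + b → ab - 2a - 2b²
  leading term ab: subtract (3)·f_2 from ab - 2a - 2b² → -2a - 2b² + 2b + 1
  leading term a: subtract (-2)·g_3 from -2a - 2b² + 2b + 1 → 0
  remainder 0.

S(f_2,g_3): lcm = ab. S = -b³ + b² + 2b - 1.
  leading term b³: no divisor's leading term divides it; move -b³ to the remainder.
  leading term b²: no divisor's leading term divides it; move b² to the remainder.
  leading term b: no divisor's leading term divides it; move 2b to the remainder.
  leading term 1: no divisor's leading term divides it; move -1 to the remainder.
  remainder -b³ + b² + 2b - 1 ≠ 0; add g_4 = -b³ + b² + 2b - 1 to the basis.

S(f_1,g_4): leading monomials are coprime, so the S-polynomial reduces to 0 (Buchberger's first criterion).
S(f_2,g_4): lcm = ab³. S = ab² + 2ab - a - 2b³ - b².
  leading term ab²: subtract (3b)·f_2 from ab² + 2ab - a - 2b³ - b² → 2ab - a - 2b³ + b² + b
  leading term ab: subtract (-1)·f_2 from 2ab - a - 2b³ + b² + b → -a - 2b³ + b² - 2b + 2
  leading term a: subtract (-1)·g_3 from -a - 2b³ + b² - 2b + 2 → -2b³ + 2b² - 3b - 2
  leading term b³: subtract (2)·g_4 from -2b³ + 2b² - 3b - 2 → 0
  remainder 0.

S(g_3,g_4): leading monomials are coprime, so the S-polynomial reduces to 0 (Buchberger's first criterion).
Every S-polynomial of the final basis reduces to 0, so we have a Gröbner basis.
Inter-reduce: drop elements whose leading term is divisible by another's, tail-reduce, and make monic.

G = {a + b² - b + 3, b³ - b² - 2b + 1}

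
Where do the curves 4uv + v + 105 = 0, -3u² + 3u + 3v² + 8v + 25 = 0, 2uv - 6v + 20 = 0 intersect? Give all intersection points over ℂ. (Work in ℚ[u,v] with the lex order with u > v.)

Compute a lex Gröbner basis by Buchberger's algorithm.
f_1 = 4uv + v + 105, LT = uv.
f_2 = -3u² + 3u + 3v² + 8v + 25, LT = u².
f_3 = 2uv - 6v + 20, LT = uv.

S(f_1,f_2): lcm = u²v. S = 5/4uv + 105/4u + v³ + 8/3v² + 25/3v.
  leading term uv: subtract (5/16)·f_1 from 5/4uv + 105/4u + v³ + 8/3v² + 25/3v → 105/4u + v³ + 8/3v² + 385/48v - 525/16
  leading term u: no divisor's leading term divides it; move 105/4u to the remainder.
  leading term v³: no divisor's leading term divides it; move v³ to the remainder.
  leading term v²: no divisor's leading term divides it; move 8/3v² to the remainder.
  leading term v: no divisor's leading term divides it; move 385/48v to the remainder.
  leading term 1: no divisor's leading term divides it; move -525/16 to the remainder.
  remainder 105/4u + v³ + 8/3v² + 385/48v - 525/16 ≠ 0; add h_4 = 105/4u + v³ + 8/3v² + 385/48v - 525/16 to the basis.

S(f_1,f_3): lcm = uv. S = 13/4v + 65/4.
  leading term v: no divisor's leading term divides it; move 13/4v to the remainder.
  leading term 1: no divisor's leading term divides it; move 65/4 to the remainder.
  remainder 13/4v + 65/4 ≠ 0; add h_5 = 13/4v + 65/4 to the basis.

The other S-polynomials (S(f_2,f_3), S(f_1,h_4), S(f_2,h_4), S(f_3,h_4), S(f_1,h_5), S(f_2,h_5), S(f_3,h_5), S(h_4,h_5)) all reduce to 0 modulo the current basis, so we have a Gröbner basis.
Inter-reduce: drop elements whose leading term is divisible by another's, tail-reduce, and make monic.
Reduced Gröbner basis: {u - 5, v + 5}.

Since the basis is lex-ordered, v + 5 is univariate in v. Its roots are {-5}. Back-substituting each root into the other basis elements fixes the other coordinates.
  v = -5: the earlier basis element becomes u - 5 = 0, giving u = 5 — point (5, -5).

{(5, -5)}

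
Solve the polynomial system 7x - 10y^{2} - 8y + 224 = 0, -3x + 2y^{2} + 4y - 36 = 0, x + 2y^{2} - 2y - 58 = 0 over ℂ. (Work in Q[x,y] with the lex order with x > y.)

Compute a lex Gröbner basis by Buchberger's algorithm.
f_1 = 7x - 10y^{2} - 8y + 224, LT = x.
f_2 = -3x + 2y^{2} + 4y - 36, LT = x.
f_3 = x + 2y^{2} - 2y - 58, LT = x.

S(f_1,f_2): lcm = x. S = -\tfrac{16}{21}y^{2} + \tfrac{4}{21}y + 20.
  reduce S modulo (f_1, f_2, f_3):
  remainder -\tfrac{16}{21}y^{2} + \tfrac{4}{21}y + 20 ≠ 0; add h_4 = -\tfrac{16}{21}y^{2} + \tfrac{4}{21}y + 20 to the basis.

The other S-polynomials (S(f_1,f_3), S(f_2,f_3), S(f_1,h_4), S(f_2,h_4), S(f_3,h_4)) all reduce to 0 modulo the current basis, so we have a Gröbner basis.
Inter-reduce: drop elements whose leading term is divisible by another's, tail-reduce, and make monic.
Reduced Gröbner basis: {x - \tfrac{3}{2}y - \tfrac{11}{2}, y^{2} - \tfrac{1}{4}y - \tfrac{105}{4}}.

A lex Gröbner basis eliminates variables successively. Here y^{2} - \tfrac{1}{4}y - \tfrac{105}{4} depends only on y, with roots {-5, 21/4}; lifting each root through the earlier basis elements recovers the full solutions.
  y = -5: the earlier basis element becomes x + 2 = 0, giving x = -2 — point (-2, -5).
  y = 21/4: the earlier basis element becomes x - \tfrac{107}{8} = 0, giving x = 107/8 — point (107/8, 21/4).
This is the nonlinear analogue of row-reducing a linear system.

{(-2, -5), (107/8, 21/4)}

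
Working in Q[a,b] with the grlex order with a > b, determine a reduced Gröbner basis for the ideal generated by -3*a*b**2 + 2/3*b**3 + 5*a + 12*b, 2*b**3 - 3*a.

f_1 = -3*a*b**2 + 2/3*b**3 + 5*a + 12*b, LT = a*b**2.
f_2 = 2*b**3 - 3*a, LT = b**3.

S(f_1,f_2): lcm = a*b**3. S = -2/9*b**4 + 3/2*a**2 - 5/3*a*b - 4*b**2.
  reduce S modulo (f_1, f_2):
  remainder 3/2*a**2 - 2*a*b - 4*b**2 ≠ 0; add g_3 = 3/2*a**2 - 2*a*b - 4*b**2 to the basis.

The other S-polynomials (S(f_1,g_3), S(f_2,g_3)) all reduce to 0 modulo the current basis, so we have a Gröbner basis.

G = {a*b**2 - 2*a - 4*b, b**3 - 3/2*a, a**2 - 4/3*a*b - 8/3*b**2}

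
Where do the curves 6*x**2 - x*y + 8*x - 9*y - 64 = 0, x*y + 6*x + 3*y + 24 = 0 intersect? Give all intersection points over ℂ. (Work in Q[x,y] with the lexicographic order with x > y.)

{(-4, 0), (-2/3 - sqrt(5)*I/3, -25/3 - sqrt(5)*I/3), (-2/3 + sqrt(5)*I/3, -25/3 + sqrt(5)*I/3)}

Compute a lex Gröbner basis by Buchberger's algorithm.
f_1 = 6*x**2 - x*y + 8*x - 9*y - 64, LT = x**2.
f_2 = x*y + 6*x + 3*y + 24, LT = x*y.

S(f_1,f_2): lcm = x**2*y. S = -6*x**2 - 1/6*x*y**2 - 5/3*x*y - 24*x - 3/2*y**2 - 32/3*y.
  leading term x**2: subtract (-1)·f_1 from -6*x**2 - 1/6*x*y**2 - 5/3*x*y - 24*x - 3/2*y**2 - 32/3*y → -1/6*x*y**2 - 8/3*x*y - 16*x - 3/2*y**2 - 59/3*y - 64
  leading term x*y**2: subtract (-1/6*y)·f_2 from -1/6*x*y**2 - 8/3*x*y - 16*x - 3/2*y**2 - 59/3*y - 64 → -5/3*x*y - 16*x - y**2 - 47/3*y - 64
  leading term x*y: subtract (-5/3)·f_2 from -5/3*x*y - 16*x - y**2 - 47/3*y - 64 → -6*x - y**2 - 32/3*y - 24
  leading term x: no divisor's leading term divides it; move -6*x to the remainder.
  leading term y**2: no divisor's leading term divides it; move -y**2 to the remainder.
  leading term y: no divisor's leading term divides it; move -32/3*y to the remainder.
  leading term 1: no divisor's leading term divides it; move -24 to the remainder.
  remainder -6*x - y**2 - 32/3*y - 24 ≠ 0; add h_3 = -6*x - y**2 - 32/3*y - 24 to the basis.

S(f_2,h_3): lcm = x*y. S = 6*x - 1/6*y**3 - 16/9*y**2 - y + 24.
  leading term x: subtract (-1)·h_3 from 6*x - 1/6*y**3 - 16/9*y**2 - y + 24 → -1/6*y**3 - 25/9*y**2 - 35/3*y
  leading term y**3: no divisor's leading term divides it; move -1/6*y**3 to the remainder.
  leading term y**2: no divisor's leading term divides it; move -25/9*y**2 to the remainder.
  leading term y: no divisor's leading term divides it; move -35/3*y to the remainder.
  remainder -1/6*y**3 - 25/9*y**2 - 35/3*y ≠ 0; add h_4 = -1/6*y**3 - 25/9*y**2 - 35/3*y to the basis.

The other S-polynomials (S(f_1,h_3), S(f_1,h_4), S(f_2,h_4), S(h_3,h_4)) all reduce to 0 modulo the current basis, so we have a Gröbner basis.
Inter-reduce: drop elements whose leading term is divisible by another's, tail-reduce, and make monic.
Reduced Gröbner basis: {x + 1/6*y**2 + 16/9*y + 4, y**3 + 50/3*y**2 + 70*y}.

The lex basis is triangular: the last element involves only y. Solving y**3 + 50/3*y**2 + 70*y = 0 gives y ∈ {0, -25/3 - sqrt(5)*I/3, -25/3 + sqrt(5)*I/3}; substituting each value into the earlier elements determines the remaining variables.
  y = 0: the earlier basis element becomes x + 4 = 0, giving x = -4 — point (-4, 0).
  y = -25/3 - sqrt(5)*I/3: the earlier basis element becomes x + 2/3 + sqrt(5)*I/3 = 0, giving x = -2/3 - sqrt(5)*I/3 — point (-2/3 - sqrt(5)*I/3, -25/3 - sqrt(5)*I/3).
  y = -25/3 + sqrt(5)*I/3: the earlier basis element becomes x + 2/3 - sqrt(5)*I/3 = 0, giving x = -2/3 + sqrt(5)*I/3 — point (-2/3 + sqrt(5)*I/3, -25/3 + sqrt(5)*I/3).
Each listed point satisfies every original equation (direct substitution).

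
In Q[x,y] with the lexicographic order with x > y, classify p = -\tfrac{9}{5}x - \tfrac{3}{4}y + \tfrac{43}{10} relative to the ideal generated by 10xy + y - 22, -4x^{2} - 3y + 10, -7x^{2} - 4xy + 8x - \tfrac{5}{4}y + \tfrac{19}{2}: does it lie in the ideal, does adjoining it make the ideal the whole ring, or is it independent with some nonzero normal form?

First compute the reduced Gröbner basis of I by Buchberger's algorithm.
f_1 = 10xy + y - 22, LT = xy.
f_2 = -4x^{2} - 3y + 10, LT = x^{2}.
f_3 = -7x^{2} - 4xy + 8x - \tfrac{5}{4}y + \tfrac{19}{2}, LT = x^{2}.

S(f_1,f_2): lcm = x^{2}y. S = \tfrac{1}{10}xy - \tfrac{11}{5}x - \tfrac{3}{4}y^{2} + \tfrac{5}{2}y.
  leading term xy: subtract (\tfrac{1}{100})·f_1 from \tfrac{1}{10}xy - \tfrac{11}{5}x - \tfrac{3}{4}y^{2} + \tfrac{5}{2}y → -\tfrac{11}{5}x - \tfrac{3}{4}y^{2} + \tfrac{249}{100}y + \tfrac{11}{50}
  leading term x: no divisor's leading term divides it; move -\tfrac{11}{5}x to the remainder.
  leading term y^{2}: no divisor's leading term divides it; move -\tfrac{3}{4}y^{2} to the remainder.
  leading term y: no divisor's leading term divides it; move \tfrac{249}{100}y to the remainder.
  leading term 1: no divisor's leading term divides it; move \tfrac{11}{50} to the remainder.
  remainder -\tfrac{11}{5}x - \tfrac{3}{4}y^{2} + \tfrac{249}{100}y + \tfrac{11}{50} ≠ 0; add h_4 = -\tfrac{11}{5}x - \tfrac{3}{4}y^{2} + \tfrac{249}{100}y + \tfrac{11}{50} to the basis.

S(f_1,f_3): lcm = x^{2}y. S = -\tfrac{4}{7}xy^{2} + \tfrac{87}{70}xy - \tfrac{11}{5}x - \tfrac{5}{28}y^{2} + \tfrac{19}{14}y.
  leading term xy^{2}: subtract (-\tfrac{2}{35}y)·f_1 from -\tfrac{4}{7}xy^{2} + \tfrac{87}{70}xy - \tfrac{11}{5}x - \tfrac{5}{28}y^{2} + \tfrac{19}{14}y → \tfrac{87}{70}xy - \tfrac{11}{5}x - \tfrac{17}{140}y^{2} + \tfrac{1}{10}y
  leading term xy: subtract (\tfrac{87}{700})·f_1 from \tfrac{87}{70}xy - \tfrac{11}{5}x - \tfrac{17}{140}y^{2} + \tfrac{1}{10}y → -\tfrac{11}{5}x - \tfrac{17}{140}y^{2} - \tfrac{17}{700}y + \tfrac{957}{350}
  leading term x: subtract (1)·h_4 from -\tfrac{11}{5}x - \tfrac{17}{140}y^{2} - \tfrac{17}{700}y + \tfrac{957}{350} → \tfrac{22}{35}y^{2} - \tfrac{88}{35}y + \tfrac{88}{35}
  leading term y^{2}: no divisor's leading term divides it; move \tfrac{22}{35}y^{2} to the remainder.
  leading term y: no divisor's leading term divides it; move -\tfrac{88}{35}y to the remainder.
  leading term 1: no divisor's leading term divides it; move \tfrac{88}{35} to the remainder.
  remainder \tfrac{22}{35}y^{2} - \tfrac{88}{35}y + \tfrac{88}{35} ≠ 0; add h_5 = \tfrac{22}{35}y^{2} - \tfrac{88}{35}y + \tfrac{88}{35} to the basis.

S(f_2,f_3): lcm = x^{2}. S = -\tfrac{4}{7}xy + \tfrac{8}{7}x + \tfrac{4}{7}y - \tfrac{8}{7}.
  leading term xy: subtract (-\tfrac{2}{35})·f_1 from -\tfrac{4}{7}xy + \tfrac{8}{7}x + \tfrac{4}{7}y - \tfrac{8}{7} → \tfrac{8}{7}x + \tfrac{22}{35}y - \tfrac{12}{5}
  leading term x: subtract (-\tfrac{40}{77})·h_4 from \tfrac{8}{7}x + \tfrac{22}{35}y - \tfrac{12}{5} → -\tfrac{30}{77}y^{2} + \tfrac{148}{77}y - \tfrac{16}{7}
  leading term y^{2}: subtract (-\tfrac{75}{121})·h_5 from -\tfrac{30}{77}y^{2} + \tfrac{148}{77}y - \tfrac{16}{7} → \tfrac{4}{11}y - \tfrac{8}{11}
  leading term y: no divisor's leading term divides it; move \tfrac{4}{11}y to the remainder.
  leading term 1: no divisor's leading term divides it; move -\tfrac{8}{11} to the remainder.
  remainder \tfrac{4}{11}y - \tfrac{8}{11} ≠ 0; add h_6 = \tfrac{4}{11}y - \tfrac{8}{11} to the basis.

The other S-polynomials (S(f_1,h_4), S(f_2,h_4), S(f_3,h_4), S(f_1,h_5), S(f_2,h_5), S(f_3,h_5), S(h_4,h_5), S(f_1,h_6), S(f_2,h_6), S(f_3,h_6), S(h_4,h_6), S(h_5,h_6)) all reduce to 0 modulo the current basis, so we have a Gröbner basis.
Inter-reduce: drop elements whose leading term is divisible by another's, tail-reduce, and make monic.
Reduced Gröbner basis: {x - 1, y - 2}.
Label its elements g_1 = x - 1, g_2 = y - 2.

Reduce p = -\tfrac{9}{5}x - \tfrac{3}{4}y + \tfrac{43}{10} modulo G:
  leading term x: subtract (-\tfrac{9}{5})·g_1 from -\tfrac{9}{5}x - \tfrac{3}{4}y + \tfrac{43}{10} → -\tfrac{3}{4}y + \tfrac{5}{2}
  leading term y: subtract (-\tfrac{3}{4})·g_2 from -\tfrac{3}{4}y + \tfrac{5}{2} → 1
  leading term 1: no divisor's leading term divides it; move 1 to the remainder.
  normal form = 1.
The normal form is nonzero, so p ∉ I. Since p minus its normal form lies in I, I + (p) = I + (r) where r = 1; decide whether this ideal is the whole ring.
Here r = 1 is a nonzero constant, hence a unit: 1 ∈ I + (p), the Gröbner basis of I + (p) is {1}, and the enlarged system has no common solution — adjoining p is inconsistent.

Adjoining -\tfrac{9}{5}x - \tfrac{3}{4}y + \tfrac{43}{10} makes the ideal the whole ring: the system is inconsistent.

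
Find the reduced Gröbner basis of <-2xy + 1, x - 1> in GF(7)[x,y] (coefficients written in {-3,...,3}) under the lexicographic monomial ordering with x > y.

f_1 = -2xy + 1, LT = xy.
f_2 = x - 1, LT = x.

S(f_1,f_2): lcm = xy. S = y + 3.
  reduce S modulo (f_1, f_2):
  remainder y + 3 ≠ 0; add g_3 = y + 3 to the basis.

The other S-polynomials (S(f_1,g_3), S(f_2,g_3)) all reduce to 0 modulo the current basis, so we have a Gröbner basis.
Inter-reduce: drop elements whose leading term is divisible by another's, tail-reduce, and make monic.

G = {x - 1, y + 3}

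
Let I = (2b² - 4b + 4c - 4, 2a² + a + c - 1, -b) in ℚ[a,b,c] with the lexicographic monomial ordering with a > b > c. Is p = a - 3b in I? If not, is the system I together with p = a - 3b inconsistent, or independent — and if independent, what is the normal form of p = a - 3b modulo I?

a - 3b is independent of I; its normal form modulo I is a.

First compute the reduced Gröbner basis of I by Buchberger's algorithm.
f_1 = 2b² - 4b + 4c - 4, LT = b².
f_2 = 2a² + a + c - 1, LT = a².
f_3 = -b, LT = b.

S(f_1,f_3): lcm = b². S = -2b + 2c - 2.
  leading term b: subtract (2)·f_3 from -2b + 2c - 2 → 2c - 2
  leading term c: no divisor's leading term divides it; move 2c to the remainder.
  leading term 1: no divisor's leading term divides it; move -2 to the remainder.
  remainder 2c - 2 ≠ 0; add h_4 = 2c - 2 to the basis.

The other S-polynomials (S(f_1,f_2), S(f_2,f_3), S(f_1,h_4), S(f_2,h_4), S(f_3,h_4)) all reduce to 0 modulo the current basis, so we have a Gröbner basis.
Inter-reduce: drop elements whose leading term is divisible by another's, tail-reduce, and make monic.
Reduced Gröbner basis: {a² + ½a, b, c - 1}.
Label its elements g_1 = a² + ½a, g_2 = b, g_3 = c - 1.

Reduce p = a - 3b modulo G:
  leading term a: no divisor's leading term divides it; move a to the remainder.
  leading term b: subtract (-3)·g_2 from -3b → 0
  normal form = a.
The normal form is nonzero, so p ∉ I. Since p minus its normal form lies in I, I + (p) = I + (r) where r = a; decide whether this ideal is the whole ring.
Run Buchberger on G together with r (pairs among the g_i already reduce to 0 since G is a Gröbner basis):
g_1 = a² + ½a, LT = a².
g_2 = b, LT = b.
g_3 = c - 1, LT = c.
r = a, LT = a.

The S-polynomials (S(g_1,g_2), S(g_1,g_3), S(g_1,r), S(g_2,g_3), S(g_2,r), S(g_3,r)) all reduce to 0 modulo the current basis, so we have a Gröbner basis.
Inter-reduce: drop elements whose leading term is divisible by another's, tail-reduce, and make monic.
Reduced Gröbner basis: {a, b, c - 1}.
The reduced Gröbner basis of I + (p) is {a, b, c - 1} ≠ {1}, a proper ideal, so the enlarged system stays consistent: p is independent of I, with normal form a.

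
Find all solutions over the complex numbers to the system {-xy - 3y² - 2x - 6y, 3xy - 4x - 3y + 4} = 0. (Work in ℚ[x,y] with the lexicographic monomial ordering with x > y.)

Compute a lex Gröbner basis by Buchberger's algorithm.
f_1 = -xy - 2x - 3y² - 6y, LT = xy.
f_2 = 3xy - 4x - 3y + 4, LT = xy.

S(f_1,f_2): lcm = xy. S = 10/3x + 3y² + 7y - 4/3.
  leading term x: no divisor's leading term divides it; move 10/3x to the remainder.
  leading term y²: no divisor's leading term divides it; move 3y² to the remainder.
  leading term y: no divisor's leading term divides it; move 7y to the remainder.
  leading term 1: no divisor's leading term divides it; move -4/3 to the remainder.
  remainder 10/3x + 3y² + 7y - 4/3 ≠ 0; add h_3 = 10/3x + 3y² + 7y - 4/3 to the basis.

S(f_1,h_3): lcm = xy. S = 2x - 9/10y³ + 9/10y² + 32/5y.
  leading term x: subtract (⅗)·h_3 from 2x - 9/10y³ + 9/10y² + 32/5y → -9/10y³ - 9/10y² + 11/5y + ⅘
  leading term y³: no divisor's leading term divides it; move -9/10y³ to the remainder.
  leading term y²: no divisor's leading term divides it; move -9/10y² to the remainder.
  leading term y: no divisor's leading term divides it; move 11/5y to the remainder.
  leading term 1: no divisor's leading term divides it; move ⅘ to the remainder.
  remainder -9/10y³ - 9/10y² + 11/5y + ⅘ ≠ 0; add h_4 = -9/10y³ - 9/10y² + 11/5y + ⅘ to the basis.

The other S-polynomials (S(f_2,h_3), S(f_1,h_4), S(f_2,h_4), S(h_3,h_4)) all reduce to 0 modulo the current basis, so we have a Gröbner basis.
Inter-reduce: drop elements whose leading term is divisible by another's, tail-reduce, and make monic.
Reduced Gröbner basis: {x + 9/10y² + 21/10y - ⅖, y³ + y² - 22/9y - 8/9}.

Elimination: the polynomial y³ + y² - 22/9y - 8/9 lies in the elimination ideal for y, so y ∈ {-2, -1/3, 4/3}. For each such y, the remaining basis elements (now univariate) give the rest of the solution.
  y = -2: the earlier basis element becomes x - 1 = 0, giving x = 1 — point (1, -2).
  y = -1/3: the earlier basis element becomes x - 1 = 0, giving x = 1 — point (1, -1/3).
  y = 4/3: the earlier basis element becomes x + 4 = 0, giving x = -4 — point (-4, 4/3).

{(1, -2), (1, -1/3), (-4, 4/3)}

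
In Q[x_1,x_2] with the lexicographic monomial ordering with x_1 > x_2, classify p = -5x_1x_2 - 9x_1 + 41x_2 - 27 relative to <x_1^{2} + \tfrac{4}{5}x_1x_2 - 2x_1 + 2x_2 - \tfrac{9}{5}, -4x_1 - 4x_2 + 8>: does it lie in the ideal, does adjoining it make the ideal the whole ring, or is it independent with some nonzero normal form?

First compute the reduced Gröbner basis of I by Buchberger's algorithm.
f_1 = x_1^{2} + \tfrac{4}{5}x_1x_2 - 2x_1 + 2x_2 - \tfrac{9}{5}, LT = x_1^{2}.
f_2 = -4x_1 - 4x_2 + 8, LT = x_1.

S(f_1,f_2): lcm = x_1^{2}. S = -\tfrac{1}{5}x_1x_2 + 2x_2 - \tfrac{9}{5}.
  leading term x_1x_2: subtract (\tfrac{1}{20}x_2)·f_2 from -\tfrac{1}{5}x_1x_2 + 2x_2 - \tfrac{9}{5} → \tfrac{1}{5}x_2^{2} + \tfrac{8}{5}x_2 - \tfrac{9}{5}
  leading term x_2^{2}: no divisor's leading term divides it; move \tfrac{1}{5}x_2^{2} to the remainder.
  leading term x_2: no divisor's leading term divides it; move \tfrac{8}{5}x_2 to the remainder.
  leading term 1: no divisor's leading term divides it; move -\tfrac{9}{5} to the remainder.
  remainder \tfrac{1}{5}x_2^{2} + \tfrac{8}{5}x_2 - \tfrac{9}{5} ≠ 0; add h_3 = \tfrac{1}{5}x_2^{2} + \tfrac{8}{5}x_2 - \tfrac{9}{5} to the basis.

The other S-polynomials (S(f_1,h_3), S(f_2,h_3)) all reduce to 0 modulo the current basis, so we have a Gröbner basis.
Inter-reduce: drop elements whose leading term is divisible by another's, tail-reduce, and make monic.
Reduced Gröbner basis: {x_1 + x_2 - 2, x_2^{2} + 8x_2 - 9}.
Label its elements g_1 = x_1 + x_2 - 2, g_2 = x_2^{2} + 8x_2 - 9.

Reduce p = -5x_1x_2 - 9x_1 + 41x_2 - 27 modulo G:
  leading term x_1x_2: subtract (-5x_2)·g_1 from -5x_1x_2 - 9x_1 + 41x_2 - 27 → -9x_1 + 5x_2^{2} + 31x_2 - 27
  leading term x_1: subtract (-9)·g_1 from -9x_1 + 5x_2^{2} + 31x_2 - 27 → 5x_2^{2} + 40x_2 - 45
  leading term x_2^{2}: subtract (5)·g_2 from 5x_2^{2} + 40x_2 - 45 → 0
  normal form = 0.
Since the normal form is 0, p ∈ I.

-5x_1x_2 - 9x_1 + 41x_2 - 27 lies in I (it reduces to 0).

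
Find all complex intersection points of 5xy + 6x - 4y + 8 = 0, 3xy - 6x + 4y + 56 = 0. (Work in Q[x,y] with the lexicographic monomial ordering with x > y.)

Compute a lex Gröbner basis by Buchberger's algorithm.
f_1 = 5xy + 6x - 4y + 8, LT = xy.
f_2 = 3xy - 6x + 4y + 56, LT = xy.

S(f_1,f_2): lcm = xy. S = 16/5x - 32/15y - 256/15.
  reduce S modulo (f_1, f_2):
  remainder 16/5x - 32/15y - 256/15 ≠ 0; add h_3 = 16/5x - 32/15y - 256/15 to the basis.

S(f_1,h_3): lcm = xy. S = 6/5x + 2/3y^2 + 68/15y + 8/5.
  reduce S modulo (f_1, f_2, h_3):
  remainder 2/3y^2 + 16/3y + 8 ≠ 0; add h_4 = 2/3y^2 + 16/3y + 8 to the basis.

The other S-polynomials (S(f_2,h_3), S(f_1,h_4), S(f_2,h_4), S(h_3,h_4)) all reduce to 0 modulo the current basis, so we have a Gröbner basis.
Inter-reduce: drop elements whose leading term is divisible by another's, tail-reduce, and make monic.
Reduced Gröbner basis: {x - 2/3y - 16/3, y^2 + 8y + 12}.

From the last basis element, y^2 + 8y + 12 = 0, so y takes values in {-6, -2}. Each choice, substituted upward through the basis, yields the corresponding point(s) of the solution set.
  y = -6: the earlier basis element becomes x - 4/3 = 0, giving x = 4/3 — point (4/3, -6).
  y = -2: the earlier basis element becomes x - 4 = 0, giving x = 4 — point (4, -2).

{(4/3, -6), (4, -2)}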